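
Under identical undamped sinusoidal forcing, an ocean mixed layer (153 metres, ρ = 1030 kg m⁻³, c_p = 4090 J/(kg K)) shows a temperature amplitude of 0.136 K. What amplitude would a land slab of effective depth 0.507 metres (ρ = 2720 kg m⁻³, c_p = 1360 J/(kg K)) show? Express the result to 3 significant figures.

C_ocean = 6.45×10^8 J/(m²·K); C_land = 1.88×10^6 J/(m²·K).
A ∝ 1/C ⇒ A_land = A_ocean × C_ocean/C_land = 0.136 × 344 = 46.7 K.

46.7 K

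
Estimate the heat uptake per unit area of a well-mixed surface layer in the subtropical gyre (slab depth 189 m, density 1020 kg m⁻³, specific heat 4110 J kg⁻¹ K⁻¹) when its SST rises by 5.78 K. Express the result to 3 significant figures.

4.58×10^9

Areal heat capacity C = ρ c_p D = 1020 × 4110 × 189 = 7.92×10^8 J/(m²·K).
ΔQ = C ΔT = 7.92×10^8 × 5.78 = 4.58×10^9 J/m².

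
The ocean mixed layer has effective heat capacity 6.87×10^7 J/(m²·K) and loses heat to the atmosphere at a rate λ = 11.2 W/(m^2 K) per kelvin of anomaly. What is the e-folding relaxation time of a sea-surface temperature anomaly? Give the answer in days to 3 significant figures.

Areal heat capacity C = 6.87×10^7 J/(m²·K) (given).
Relaxation time τ = C / λ = 6.87×10^7 / 11.2 = 6.13×10^6 s.
In days: 6.13×10^6 s / (86400 s/day) = 71.0 days.

71.0 days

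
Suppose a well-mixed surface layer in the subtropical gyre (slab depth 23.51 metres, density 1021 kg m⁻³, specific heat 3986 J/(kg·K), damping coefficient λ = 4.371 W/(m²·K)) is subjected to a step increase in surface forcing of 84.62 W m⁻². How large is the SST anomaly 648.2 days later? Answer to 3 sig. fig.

Areal heat capacity C = ρ c_p D = 1021 × 3986 × 23.51 = 9.57×10^7 J/(m^2 K).
τ = C / λ = 9.57×10^7 / 4.371 = 2.19×10^7 s.
Equilibrium anomaly ΔT_eq = F / λ = 84.62 / 4.371 = 19.4 K.
t = 648.2 days = 5.60×10^7 s, so t/τ = 2.56.
ΔT(t) = ΔT_eq (1 − e^(−t/τ)) = 19.4 × (1 − e^−2.56) = 17.9 K.

17.9 K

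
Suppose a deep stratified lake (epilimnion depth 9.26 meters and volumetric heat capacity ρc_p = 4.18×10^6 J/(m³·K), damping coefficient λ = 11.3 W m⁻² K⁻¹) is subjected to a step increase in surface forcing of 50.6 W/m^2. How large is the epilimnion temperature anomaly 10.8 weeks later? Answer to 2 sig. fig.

3.8 K

Areal heat capacity C = ρc_p × D = 4.18×10^6 × 9.26 = 3.87×10^7 J/(m²·K).
τ = C / λ = 3.87×10^7 / 11.3 = 3.43×10^6 s.
Equilibrium anomaly ΔT_eq = F / λ = 50.6 / 11.3 = 4.48 K.
t = 10.8 weeks = 6.53×10^6 s, so t/τ = 1.91.
ΔT(t) = ΔT_eq (1 − e^(−t/τ)) = 4.48 × (1 − e^−1.91) = 3.81 K.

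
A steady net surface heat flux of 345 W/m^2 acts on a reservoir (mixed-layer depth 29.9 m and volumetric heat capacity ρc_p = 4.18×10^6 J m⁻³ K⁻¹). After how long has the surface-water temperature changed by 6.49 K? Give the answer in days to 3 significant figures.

27.2 days

Areal heat capacity C = ρc_p × D = 4.18×10^6 × 29.9 = 1.25×10^8 J/(m²·K).
Time required: Δt = C ΔT / F = 1.25×10^8 × 6.49 / 345 = 2.35×10^6 s.
In days: 2.35×10^6 s / (86400 s/day) = 27.2 days.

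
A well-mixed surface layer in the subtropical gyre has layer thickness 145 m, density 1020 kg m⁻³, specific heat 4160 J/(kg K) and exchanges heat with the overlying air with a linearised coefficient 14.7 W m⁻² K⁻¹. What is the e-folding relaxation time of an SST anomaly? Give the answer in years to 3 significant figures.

Areal heat capacity C = ρ c_p D = 1020 × 4160 × 145 = 6.15×10^8 J m⁻² K⁻¹.
Relaxation time τ = C / λ = 6.15×10^8 / 14.7 = 4.19×10^7 s.
In years: 4.19×10^7 s / (3.156×10^7 s/year) = 1.33 years.

1.33 years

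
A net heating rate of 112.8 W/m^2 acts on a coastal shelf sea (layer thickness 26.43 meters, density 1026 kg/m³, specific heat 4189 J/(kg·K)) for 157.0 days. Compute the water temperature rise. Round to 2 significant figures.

Areal heat capacity C = ρ c_p D = 1026 × 4189 × 26.43 = 1.14×10^8 J m⁻² K⁻¹.
Net heat input Q = F Δt = 112.8 × (157.0 days × 86400 s/day) = 1.53×10^9 J/m².
ΔT = Q / C = 1.53×10^9 / 1.14×10^8 = 13.5 K.

13 K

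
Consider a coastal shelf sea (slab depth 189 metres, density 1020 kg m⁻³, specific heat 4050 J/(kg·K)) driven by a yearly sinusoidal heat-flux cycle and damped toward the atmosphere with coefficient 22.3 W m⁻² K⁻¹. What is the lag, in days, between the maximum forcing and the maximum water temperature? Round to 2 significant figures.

83 days

Areal heat capacity C = ρ c_p D = 1020 × 4050 × 189 = 7.81×10^8 J m⁻² K⁻¹.
ω = 2π / 3.15×10^7 s = 1.99×10^-7 s⁻¹.
Phase lag φ = arctan(Cω/λ) = arctan(156/22.3) = 1.43 rad.
Time lag = φ / ω = 1.43 / 1.99×10^-7 = 7.17×10^6 s = 83.0 days.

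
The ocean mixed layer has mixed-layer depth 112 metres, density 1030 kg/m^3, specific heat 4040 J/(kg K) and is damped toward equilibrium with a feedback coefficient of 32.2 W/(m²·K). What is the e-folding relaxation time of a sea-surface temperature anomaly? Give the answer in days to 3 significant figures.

168 days

Areal heat capacity C = ρ c_p D = 1030 × 4040 × 112 = 4.66×10^8 J/(m^2 K).
Relaxation time τ = C / λ = 4.66×10^8 / 32.2 = 1.45×10^7 s.
In days: 1.45×10^7 s / (86400 s/day) = 168 days.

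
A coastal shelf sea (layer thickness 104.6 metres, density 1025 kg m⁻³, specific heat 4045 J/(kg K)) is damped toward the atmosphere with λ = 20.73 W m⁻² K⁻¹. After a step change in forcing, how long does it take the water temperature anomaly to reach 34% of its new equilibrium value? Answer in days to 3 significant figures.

101 days

Areal heat capacity C = ρ c_p D = 1025 × 4045 × 104.6 = 4.34×10^8 J m⁻² K⁻¹.
τ = C / λ = 4.34×10^8 / 20.73 = 2.09×10^7 s.
Fraction reached: 1 − e^(−t/τ) = 0.34 ⇒ t = −τ ln(1 − 0.34) = τ × 0.416.
t = 8.69×10^6 s = 101 days.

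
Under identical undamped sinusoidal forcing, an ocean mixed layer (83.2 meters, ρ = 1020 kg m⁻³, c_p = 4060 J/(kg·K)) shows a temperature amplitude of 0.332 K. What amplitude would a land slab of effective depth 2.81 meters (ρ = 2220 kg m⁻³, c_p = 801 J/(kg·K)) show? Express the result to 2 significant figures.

C_ocean = 3.45×10^8 J/(m²·K); C_land = 5.00×10^6 J/(m²·K).
A ∝ 1/C ⇒ A_land = A_ocean × C_ocean/C_land = 0.332 × 69.0 = 22.9 K.

23 K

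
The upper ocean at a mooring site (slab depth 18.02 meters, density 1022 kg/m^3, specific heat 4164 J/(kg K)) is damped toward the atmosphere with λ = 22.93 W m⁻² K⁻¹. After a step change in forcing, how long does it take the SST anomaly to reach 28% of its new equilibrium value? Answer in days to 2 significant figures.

Areal heat capacity C = ρ c_p D = 1022 × 4164 × 18.02 = 7.67×10^7 J/(m²·K).
τ = C / λ = 7.67×10^7 / 22.93 = 3.34×10^6 s.
Fraction reached: 1 − e^(−t/τ) = 0.28 ⇒ t = −τ ln(1 − 0.28) = τ × 0.329.
t = 1.10×10^6 s = 12.7 days.

13 days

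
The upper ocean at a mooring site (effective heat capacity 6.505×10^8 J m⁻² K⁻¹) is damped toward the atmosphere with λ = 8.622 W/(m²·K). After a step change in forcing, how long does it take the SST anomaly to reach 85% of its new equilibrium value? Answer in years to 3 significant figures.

Areal heat capacity C = 6.505×10^8 J m⁻² K⁻¹ (given).
τ = C / λ = 6.50×10^8 / 8.622 = 7.54×10^7 s.
Fraction reached: 1 − e^(−t/τ) = 0.85 ⇒ t = −τ ln(1 − 0.85) = τ × 1.90.
t = 1.43×10^8 s = 4.54 years.

4.54 years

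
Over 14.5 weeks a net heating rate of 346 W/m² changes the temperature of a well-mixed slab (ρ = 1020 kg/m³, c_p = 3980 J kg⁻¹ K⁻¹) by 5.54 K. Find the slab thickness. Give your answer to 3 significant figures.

Heat input Q = F Δt = 346 × 8.77×10^6 s = 3.03×10^9 J/m².
Required areal heat capacity C = Q / ΔT = 5.48×10^8 J/(m²·K).
Depth D = C / (ρ c_p) = 5.48×10^8 / (1020 × 3980) = 135 m.

135 m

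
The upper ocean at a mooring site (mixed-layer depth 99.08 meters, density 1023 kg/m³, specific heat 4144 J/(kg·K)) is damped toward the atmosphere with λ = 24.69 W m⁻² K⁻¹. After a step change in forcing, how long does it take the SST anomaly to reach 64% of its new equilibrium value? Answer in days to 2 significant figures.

Areal heat capacity C = ρ c_p D = 1023 × 4144 × 99.08 = 4.20×10^8 J/(m²·K).
τ = C / λ = 4.20×10^8 / 24.69 = 1.70×10^7 s.
Fraction reached: 1 − e^(−t/τ) = 0.64 ⇒ t = −τ ln(1 − 0.64) = τ × 1.02.
t = 1.74×10^7 s = 201 days.

200 days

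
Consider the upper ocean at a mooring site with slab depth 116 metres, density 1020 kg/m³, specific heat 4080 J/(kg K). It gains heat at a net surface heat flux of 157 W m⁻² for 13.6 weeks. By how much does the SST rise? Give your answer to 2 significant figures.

Areal heat capacity C = ρ c_p D = 1020 × 4080 × 116 = 4.83×10^8 J/(m²·K).
Net heat input Q = F Δt = 157 × (13.6 weeks × 6.048×10^5 s/week) = 1.29×10^9 J/m².
ΔT = Q / C = 1.29×10^9 / 4.83×10^8 = 2.68 K.

2.7 K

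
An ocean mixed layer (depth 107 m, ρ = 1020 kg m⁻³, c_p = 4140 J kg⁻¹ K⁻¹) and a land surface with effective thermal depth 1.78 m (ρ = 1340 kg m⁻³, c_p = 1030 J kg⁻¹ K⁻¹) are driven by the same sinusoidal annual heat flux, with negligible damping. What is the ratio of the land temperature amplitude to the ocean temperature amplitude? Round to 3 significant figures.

184

C_ocean = 1020 × 4140 × 107 = 4.52×10^8 J/(m²·K).
C_land = 1340 × 1030 × 1.78 = 2.46×10^6 J/(m²·K).
Undamped amplitude ∝ 1/C, so A_land/A_ocean = C_ocean/C_land = 184.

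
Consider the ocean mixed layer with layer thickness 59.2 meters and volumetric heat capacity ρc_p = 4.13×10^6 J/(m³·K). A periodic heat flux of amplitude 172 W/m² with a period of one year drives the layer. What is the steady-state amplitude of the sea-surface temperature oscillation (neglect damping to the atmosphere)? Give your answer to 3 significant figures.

3.53 K

Areal heat capacity C = ρc_p × D = 4.13×10^6 × 59.2 = 2.44×10^8 J/(m^2 K).
Angular frequency ω = 2π / T = 2π / 3.15×10^7 s = 1.99×10^-7 s⁻¹.
Cω = 2.44×10^8 × 1.99×10^-7 = 48.7 W/(m²·K).
Amplitude A = F₀ / (Cω) = 172 / 48.7 = 3.53 K.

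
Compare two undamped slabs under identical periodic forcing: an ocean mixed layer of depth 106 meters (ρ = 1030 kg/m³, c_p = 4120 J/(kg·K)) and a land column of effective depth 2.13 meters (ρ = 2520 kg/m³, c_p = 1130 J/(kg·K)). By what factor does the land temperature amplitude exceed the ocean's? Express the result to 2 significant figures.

C_ocean = 1030 × 4120 × 106 = 4.50×10^8 J/(m²·K).
C_land = 2520 × 1130 × 2.13 = 6.07×10^6 J/(m²·K).
Undamped amplitude ∝ 1/C, so A_land/A_ocean = C_ocean/C_land = 74.2.

74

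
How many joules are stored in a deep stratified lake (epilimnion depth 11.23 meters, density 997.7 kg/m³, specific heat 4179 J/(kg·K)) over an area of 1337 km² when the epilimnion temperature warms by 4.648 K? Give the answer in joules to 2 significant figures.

2.9×10^17 J

Areal heat capacity C = ρ c_p D = 997.7 × 4179 × 11.23 = 4.68×10^7 J/(m^2 K).
Heat per unit area: q = C ΔT = 4.68×10^7 × 4.648 = 2.18×10^8 J/m².
Total heat: Q = q × A = 2.18×10^8 × (1337 × 10⁶ m²) = 2.91×10^17 J.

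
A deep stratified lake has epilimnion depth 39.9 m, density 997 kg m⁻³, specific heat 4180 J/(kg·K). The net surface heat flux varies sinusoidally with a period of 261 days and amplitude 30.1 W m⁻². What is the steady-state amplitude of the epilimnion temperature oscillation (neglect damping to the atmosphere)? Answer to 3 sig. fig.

Areal heat capacity C = ρ c_p D = 997 × 4180 × 39.9 = 1.66×10^8 J/(m^2 K).
Angular frequency ω = 2π / T = 2π / 2.26×10^7 s = 2.79×10^-7 s⁻¹.
Cω = 1.66×10^8 × 2.79×10^-7 = 46.3 W/(m²·K).
Amplitude A = F₀ / (Cω) = 30.1 / 46.3 = 0.650 K.

0.650 K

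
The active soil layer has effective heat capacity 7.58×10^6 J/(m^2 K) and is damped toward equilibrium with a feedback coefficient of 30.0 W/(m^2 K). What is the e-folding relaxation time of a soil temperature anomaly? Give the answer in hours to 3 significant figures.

70.2 hours

Areal heat capacity C = 7.58×10^6 J/(m^2 K) (given).
Relaxation time τ = C / λ = 7.58×10^6 / 30.0 = 2.53×10^5 s.
In hours: 2.53×10^5 s / (3600 s/hour) = 70.2 hours.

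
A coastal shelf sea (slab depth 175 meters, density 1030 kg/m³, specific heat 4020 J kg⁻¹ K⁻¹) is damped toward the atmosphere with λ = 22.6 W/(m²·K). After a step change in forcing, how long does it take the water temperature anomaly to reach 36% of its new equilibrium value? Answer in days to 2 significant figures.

170 days

Areal heat capacity C = ρ c_p D = 1030 × 4020 × 175 = 7.25×10^8 J/(m^2 K).
τ = C / λ = 7.25×10^8 / 22.6 = 3.21×10^7 s.
Fraction reached: 1 − e^(−t/τ) = 0.36 ⇒ t = −τ ln(1 − 0.36) = τ × 0.446.
t = 1.43×10^7 s = 166 days.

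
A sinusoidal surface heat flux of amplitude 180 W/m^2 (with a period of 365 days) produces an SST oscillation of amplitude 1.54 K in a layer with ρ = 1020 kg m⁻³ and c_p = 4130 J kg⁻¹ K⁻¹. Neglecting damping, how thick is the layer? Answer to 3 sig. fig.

ω = 2π / 3.15×10^7 s = 1.99×10^-7 s⁻¹.
Required C = F₀ / (A ω) = 180 / (1.54 × 1.99×10^-7) = 5.87×10^8 J/(m²·K).
D = C / (ρ c_p) = 5.87×10^8 / (1020 × 4130) = 139 m.

139 m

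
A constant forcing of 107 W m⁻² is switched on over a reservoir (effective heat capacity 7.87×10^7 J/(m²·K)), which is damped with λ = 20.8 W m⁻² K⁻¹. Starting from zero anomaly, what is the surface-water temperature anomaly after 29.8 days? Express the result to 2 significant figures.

Areal heat capacity C = 7.87×10^7 J/(m²·K) (given).
τ = C / λ = 7.87×10^7 / 20.8 = 3.78×10^6 s.
Equilibrium anomaly ΔT_eq = F / λ = 107 / 20.8 = 5.14 K.
t = 29.8 days = 2.57×10^6 s, so t/τ = 0.680.
ΔT(t) = ΔT_eq (1 − e^(−t/τ)) = 5.14 × (1 − e^−0.680) = 2.54 K.

2.5 K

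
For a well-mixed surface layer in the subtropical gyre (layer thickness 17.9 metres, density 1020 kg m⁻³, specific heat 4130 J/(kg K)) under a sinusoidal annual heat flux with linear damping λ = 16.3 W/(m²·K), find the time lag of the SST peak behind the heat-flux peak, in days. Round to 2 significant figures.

Areal heat capacity C = ρ c_p D = 1020 × 4130 × 17.9 = 7.54×10^7 J/(m²·K).
ω = 2π / 3.15×10^7 s = 1.99×10^-7 s⁻¹.
Phase lag φ = arctan(Cω/λ) = arctan(15.0/16.3) = 0.745 rad.
Time lag = φ / ω = 0.745 / 1.99×10^-7 = 3.74×10^6 s = 43.3 days.

43 days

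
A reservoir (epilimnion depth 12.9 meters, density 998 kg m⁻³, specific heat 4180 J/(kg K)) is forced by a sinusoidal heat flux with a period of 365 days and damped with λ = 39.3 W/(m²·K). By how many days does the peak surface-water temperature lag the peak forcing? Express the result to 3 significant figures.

Areal heat capacity C = ρ c_p D = 998 × 4180 × 12.9 = 5.38×10^7 J/(m²·K).
ω = 2π / 3.15×10^7 s = 1.99×10^-7 s⁻¹.
Phase lag φ = arctan(Cω/λ) = arctan(10.7/39.3) = 0.266 rad.
Time lag = φ / ω = 0.266 / 1.99×10^-7 = 1.34×10^6 s = 15.5 days.

15.5 days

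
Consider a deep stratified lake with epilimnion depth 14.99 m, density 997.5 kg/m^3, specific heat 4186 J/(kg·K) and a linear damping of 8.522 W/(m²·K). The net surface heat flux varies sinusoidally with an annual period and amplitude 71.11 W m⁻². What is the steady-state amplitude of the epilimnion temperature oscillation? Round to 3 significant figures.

4.71 K

Areal heat capacity C = ρ c_p D = 997.5 × 4186 × 14.99 = 6.26×10^7 J/(m^2 K).
Angular frequency ω = 2π / T = 2π / 3.15×10^7 s = 1.99×10^-7 s⁻¹.
√((Cω)² + λ²) = √((12.5)² + 8.522²) = 15.1 W/(m²·K).
Amplitude A = F₀ / √((Cω)²+λ²) = 71.11 / 15.1 = 4.71 K.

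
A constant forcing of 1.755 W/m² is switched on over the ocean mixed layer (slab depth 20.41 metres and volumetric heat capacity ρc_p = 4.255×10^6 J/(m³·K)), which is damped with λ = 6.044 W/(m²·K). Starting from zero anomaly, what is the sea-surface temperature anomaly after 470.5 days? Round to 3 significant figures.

Areal heat capacity C = ρc_p × D = 4.255×10^6 × 20.41 = 8.68×10^7 J m⁻² K⁻¹.
τ = C / λ = 8.68×10^7 / 6.044 = 1.44×10^7 s.
Equilibrium anomaly ΔT_eq = F / λ = 1.755 / 6.044 = 0.290 K.
t = 470.5 days = 4.07×10^7 s, so t/τ = 2.83.
ΔT(t) = ΔT_eq (1 − e^(−t/τ)) = 0.290 × (1 − e^−2.83) = 0.273 K.

0.273 K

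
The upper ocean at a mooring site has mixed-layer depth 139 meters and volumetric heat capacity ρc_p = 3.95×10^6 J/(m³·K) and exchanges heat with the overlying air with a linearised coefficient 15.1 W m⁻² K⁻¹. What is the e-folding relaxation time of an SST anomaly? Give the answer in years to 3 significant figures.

1.15 years

Areal heat capacity C = ρc_p × D = 3.95×10^6 × 139 = 5.49×10^8 J m⁻² K⁻¹.
Relaxation time τ = C / λ = 5.49×10^8 / 15.1 = 3.64×10^7 s.
In years: 3.64×10^7 s / (3.156×10^7 s/year) = 1.15 years.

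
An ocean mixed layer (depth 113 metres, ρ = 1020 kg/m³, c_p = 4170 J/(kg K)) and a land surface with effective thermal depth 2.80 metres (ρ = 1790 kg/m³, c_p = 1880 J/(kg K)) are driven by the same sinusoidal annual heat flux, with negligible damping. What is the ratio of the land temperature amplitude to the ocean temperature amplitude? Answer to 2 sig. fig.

C_ocean = 1020 × 4170 × 113 = 4.81×10^8 J/(m²·K).
C_land = 1790 × 1880 × 2.80 = 9.42×10^6 J/(m²·K).
Undamped amplitude ∝ 1/C, so A_land/A_ocean = C_ocean/C_land = 51.0.

51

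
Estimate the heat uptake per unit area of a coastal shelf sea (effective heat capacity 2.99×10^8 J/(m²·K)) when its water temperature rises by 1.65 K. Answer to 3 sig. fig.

Areal heat capacity C = 2.99×10^8 J/(m²·K) (given).
ΔQ = C ΔT = 2.99×10^8 × 1.65 = 4.93×10^8 J/m².

4.93×10^8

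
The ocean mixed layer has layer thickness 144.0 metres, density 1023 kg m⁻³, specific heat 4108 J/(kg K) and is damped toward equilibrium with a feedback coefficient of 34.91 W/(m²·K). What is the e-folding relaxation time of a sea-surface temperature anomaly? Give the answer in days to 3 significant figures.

201 days

Areal heat capacity C = ρ c_p D = 1023 × 4108 × 144.0 = 6.05×10^8 J/(m^2 K).
Relaxation time τ = C / λ = 6.05×10^8 / 34.91 = 1.73×10^7 s.
In days: 1.73×10^7 s / (86400 s/day) = 201 days.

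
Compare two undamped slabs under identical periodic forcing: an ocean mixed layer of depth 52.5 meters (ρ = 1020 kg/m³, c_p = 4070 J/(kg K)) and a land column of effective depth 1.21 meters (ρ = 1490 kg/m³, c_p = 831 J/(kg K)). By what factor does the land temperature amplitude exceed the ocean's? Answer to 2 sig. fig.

150

C_ocean = 1020 × 4070 × 52.5 = 2.18×10^8 J/(m²·K).
C_land = 1490 × 831 × 1.21 = 1.50×10^6 J/(m²·K).
Undamped amplitude ∝ 1/C, so A_land/A_ocean = C_ocean/C_land = 145.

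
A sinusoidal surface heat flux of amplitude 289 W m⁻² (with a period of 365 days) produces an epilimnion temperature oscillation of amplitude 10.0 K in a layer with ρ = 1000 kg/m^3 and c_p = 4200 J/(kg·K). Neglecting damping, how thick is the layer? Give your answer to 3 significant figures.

34.5 m

ω = 2π / 3.15×10^7 s = 1.99×10^-7 s⁻¹.
Required C = F₀ / (A ω) = 289 / (10.0 × 1.99×10^-7) = 1.45×10^8 J/(m²·K).
D = C / (ρ c_p) = 1.45×10^8 / (1000 × 4200) = 34.5 m.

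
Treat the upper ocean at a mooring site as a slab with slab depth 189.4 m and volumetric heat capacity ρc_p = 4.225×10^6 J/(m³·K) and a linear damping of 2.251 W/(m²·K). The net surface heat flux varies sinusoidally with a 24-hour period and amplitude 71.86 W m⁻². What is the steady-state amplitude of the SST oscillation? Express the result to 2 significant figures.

Areal heat capacity C = ρc_p × D = 4.225×10^6 × 189.4 = 8.00×10^8 J/(m^2 K).
Angular frequency ω = 2π / T = 2π / 86400 s = 7.27×10^-5 s⁻¹.
√((Cω)² + λ²) = √((58200)² + 2.251²) = 58200 W/(m²·K).
Amplitude A = F₀ / √((Cω)²+λ²) = 71.86 / 58200 = 0.00123 K.

0.0012 K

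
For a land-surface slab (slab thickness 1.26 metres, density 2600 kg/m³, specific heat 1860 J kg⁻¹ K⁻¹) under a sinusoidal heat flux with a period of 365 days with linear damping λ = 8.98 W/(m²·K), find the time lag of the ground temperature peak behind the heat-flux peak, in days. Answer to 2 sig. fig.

Areal heat capacity C = ρ c_p D = 2600 × 1860 × 1.26 = 6.09×10^6 J m⁻² K⁻¹.
ω = 2π / 3.15×10^7 s = 1.99×10^-7 s⁻¹.
Phase lag φ = arctan(Cω/λ) = arctan(1.21/8.98) = 0.134 rad.
Time lag = φ / ω = 0.134 / 1.99×10^-7 = 6.74×10^5 s = 7.81 days.

7.8 days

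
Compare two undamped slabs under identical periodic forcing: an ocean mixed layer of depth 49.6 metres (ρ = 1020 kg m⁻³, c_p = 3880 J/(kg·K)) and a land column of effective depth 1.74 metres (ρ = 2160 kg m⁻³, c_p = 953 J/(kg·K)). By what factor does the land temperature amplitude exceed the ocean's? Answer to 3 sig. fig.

C_ocean = 1020 × 3880 × 49.6 = 1.96×10^8 J/(m²·K).
C_land = 2160 × 953 × 1.74 = 3.58×10^6 J/(m²·K).
Undamped amplitude ∝ 1/C, so A_land/A_ocean = C_ocean/C_land = 54.8.

54.8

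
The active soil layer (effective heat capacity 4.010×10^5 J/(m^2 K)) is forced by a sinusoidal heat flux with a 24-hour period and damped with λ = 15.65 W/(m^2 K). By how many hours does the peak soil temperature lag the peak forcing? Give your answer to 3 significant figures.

4.12 hours

Areal heat capacity C = 4.010×10^5 J/(m^2 K) (given).
ω = 2π / 86400 s = 7.27×10^-5 s⁻¹.
Phase lag φ = arctan(Cω/λ) = arctan(29.2/15.65) = 1.08 rad.
Time lag = φ / ω = 1.08 / 7.27×10^-5 = 14800 s = 4.12 hours.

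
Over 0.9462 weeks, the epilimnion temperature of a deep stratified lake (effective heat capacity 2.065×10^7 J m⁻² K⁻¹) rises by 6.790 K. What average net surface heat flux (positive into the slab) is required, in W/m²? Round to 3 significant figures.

Areal heat capacity C = 2.065×10^7 J m⁻² K⁻¹ (given).
Required heat per unit area: Q = C ΔT = 2.07×10^7 × 6.790 = 1.40×10^8 J/m².
Flux F = Q / Δt = 1.40×10^8 / 5.72×10^5 s = 245 W/m².

245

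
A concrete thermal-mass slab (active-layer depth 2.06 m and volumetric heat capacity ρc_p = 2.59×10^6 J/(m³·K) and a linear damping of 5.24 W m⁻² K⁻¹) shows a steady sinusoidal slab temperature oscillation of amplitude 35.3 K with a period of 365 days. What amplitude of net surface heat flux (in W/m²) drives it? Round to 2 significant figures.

Areal heat capacity C = ρc_p × D = 2.59×10^6 × 2.06 = 5.34×10^6 J/(m²·K).
ω = 2π / 3.15×10^7 s = 1.99×10^-7 s⁻¹.
√((Cω)² + λ²) = √((1.06)² + 5.24²) = 5.35 W/(m²·K).
F₀ = A × √((Cω)²+λ²) = 35.3 × 5.35 = 189 W/m².

190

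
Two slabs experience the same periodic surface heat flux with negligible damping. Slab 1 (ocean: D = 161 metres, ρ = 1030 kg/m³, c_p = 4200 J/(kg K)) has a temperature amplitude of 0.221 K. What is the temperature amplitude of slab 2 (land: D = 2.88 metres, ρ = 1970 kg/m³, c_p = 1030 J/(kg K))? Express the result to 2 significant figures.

26 K

C_ocean = 6.96×10^8 J/(m²·K); C_land = 5.84×10^6 J/(m²·K).
A ∝ 1/C ⇒ A_land = A_ocean × C_ocean/C_land = 0.221 × 119 = 26.3 K.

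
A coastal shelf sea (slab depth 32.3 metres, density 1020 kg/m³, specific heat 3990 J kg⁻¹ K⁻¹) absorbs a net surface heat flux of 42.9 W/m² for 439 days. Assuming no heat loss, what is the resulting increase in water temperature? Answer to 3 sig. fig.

12.4 K

Areal heat capacity C = ρ c_p D = 1020 × 3990 × 32.3 = 1.31×10^8 J m⁻² K⁻¹.
Net heat input Q = F Δt = 42.9 × (439 days × 86400 s/day) = 1.63×10^9 J/m².
ΔT = Q / C = 1.63×10^9 / 1.31×10^8 = 12.4 K.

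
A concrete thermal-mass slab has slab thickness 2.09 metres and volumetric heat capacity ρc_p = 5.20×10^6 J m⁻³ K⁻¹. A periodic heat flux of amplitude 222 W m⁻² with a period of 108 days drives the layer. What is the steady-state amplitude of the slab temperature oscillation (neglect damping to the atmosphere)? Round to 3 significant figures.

Areal heat capacity C = ρc_p × D = 5.20×10^6 × 2.09 = 1.09×10^7 J m⁻² K⁻¹.
Angular frequency ω = 2π / T = 2π / 9.33×10^6 s = 6.73×10^-7 s⁻¹.
Cω = 1.09×10^7 × 6.73×10^-7 = 7.32 W/(m²·K).
Amplitude A = F₀ / (Cω) = 222 / 7.32 = 30.3 K.

30.3 K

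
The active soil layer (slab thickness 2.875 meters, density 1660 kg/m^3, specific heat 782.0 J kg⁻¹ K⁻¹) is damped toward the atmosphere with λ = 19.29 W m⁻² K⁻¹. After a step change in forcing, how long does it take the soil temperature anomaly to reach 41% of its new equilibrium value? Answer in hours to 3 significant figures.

Areal heat capacity C = ρ c_p D = 1660 × 782.0 × 2.875 = 3.73×10^6 J/(m^2 K).
τ = C / λ = 3.73×10^6 / 19.29 = 1.93×10^5 s.
Fraction reached: 1 − e^(−t/τ) = 0.41 ⇒ t = −τ ln(1 − 0.41) = τ × 0.528.
t = 1.02×10^5 s = 28.4 hours.

28.4 hours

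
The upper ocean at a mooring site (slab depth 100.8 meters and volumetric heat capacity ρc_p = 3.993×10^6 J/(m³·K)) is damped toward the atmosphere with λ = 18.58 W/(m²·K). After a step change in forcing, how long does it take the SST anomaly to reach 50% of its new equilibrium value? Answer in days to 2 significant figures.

170 days

Areal heat capacity C = ρc_p × D = 3.993×10^6 × 100.8 = 4.02×10^8 J/(m^2 K).
τ = C / λ = 4.02×10^8 / 18.58 = 2.17×10^7 s.
Fraction reached: 1 − e^(−t/τ) = 0.50 ⇒ t = −τ ln(1 − 0.50) = τ × 0.693.
t = 1.50×10^7 s = 174 days.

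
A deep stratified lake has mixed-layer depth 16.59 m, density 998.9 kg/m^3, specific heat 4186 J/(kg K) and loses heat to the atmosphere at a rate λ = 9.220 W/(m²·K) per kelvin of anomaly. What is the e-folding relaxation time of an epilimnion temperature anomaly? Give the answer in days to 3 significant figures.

Areal heat capacity C = ρ c_p D = 998.9 × 4186 × 16.59 = 6.94×10^7 J/(m²·K).
Relaxation time τ = C / λ = 6.94×10^7 / 9.220 = 7.52×10^6 s.
In days: 7.52×10^6 s / (86400 s/day) = 87.1 days.

87.1 days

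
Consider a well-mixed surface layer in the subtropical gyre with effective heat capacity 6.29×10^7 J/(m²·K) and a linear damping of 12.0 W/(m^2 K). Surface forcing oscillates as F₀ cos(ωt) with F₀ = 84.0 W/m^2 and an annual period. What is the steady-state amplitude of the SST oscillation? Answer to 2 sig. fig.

Areal heat capacity C = 6.29×10^7 J/(m²·K) (given).
Angular frequency ω = 2π / T = 2π / 3.15×10^7 s = 1.99×10^-7 s⁻¹.
√((Cω)² + λ²) = √((12.5)² + 12.0²) = 17.4 W/(m²·K).
Amplitude A = F₀ / √((Cω)²+λ²) = 84.0 / 17.4 = 4.84 K.

4.8 K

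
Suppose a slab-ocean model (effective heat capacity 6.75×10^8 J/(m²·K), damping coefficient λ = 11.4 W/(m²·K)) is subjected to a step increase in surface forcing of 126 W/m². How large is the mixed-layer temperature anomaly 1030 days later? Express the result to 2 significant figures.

8.6 K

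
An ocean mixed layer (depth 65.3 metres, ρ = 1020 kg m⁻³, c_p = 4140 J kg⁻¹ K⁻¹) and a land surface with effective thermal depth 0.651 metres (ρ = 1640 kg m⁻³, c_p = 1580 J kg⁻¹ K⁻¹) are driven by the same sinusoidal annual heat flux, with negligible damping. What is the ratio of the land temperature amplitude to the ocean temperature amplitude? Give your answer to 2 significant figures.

160

C_ocean = 1020 × 4140 × 65.3 = 2.76×10^8 J/(m²·K).
C_land = 1640 × 1580 × 0.651 = 1.69×10^6 J/(m²·K).
Undamped amplitude ∝ 1/C, so A_land/A_ocean = C_ocean/C_land = 163.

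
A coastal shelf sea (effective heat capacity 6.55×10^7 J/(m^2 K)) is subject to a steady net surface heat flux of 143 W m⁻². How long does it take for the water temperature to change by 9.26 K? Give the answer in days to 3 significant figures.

Areal heat capacity C = 6.55×10^7 J/(m^2 K) (given).
Time required: Δt = C ΔT / F = 6.55×10^7 × 9.26 / 143 = 4.24×10^6 s.
In days: 4.24×10^6 s / (86400 s/day) = 49.1 days.

49.1 days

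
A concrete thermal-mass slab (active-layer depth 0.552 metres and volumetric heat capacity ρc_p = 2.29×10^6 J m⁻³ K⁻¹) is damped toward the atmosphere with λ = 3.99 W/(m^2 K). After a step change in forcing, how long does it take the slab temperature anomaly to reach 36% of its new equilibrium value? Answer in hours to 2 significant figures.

39 hours

Areal heat capacity C = ρc_p × D = 2.29×10^6 × 0.552 = 1.26×10^6 J m⁻² K⁻¹.
τ = C / λ = 1.26×10^6 / 3.99 = 3.17×10^5 s.
Fraction reached: 1 − e^(−t/τ) = 0.36 ⇒ t = −τ ln(1 − 0.36) = τ × 0.446.
t = 1.41×10^5 s = 39.3 hours.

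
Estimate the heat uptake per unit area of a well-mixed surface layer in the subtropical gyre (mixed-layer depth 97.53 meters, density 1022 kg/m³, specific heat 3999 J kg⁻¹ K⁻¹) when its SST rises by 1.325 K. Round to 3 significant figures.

Areal heat capacity C = ρ c_p D = 1022 × 3999 × 97.53 = 3.99×10^8 J m⁻² K⁻¹.
ΔQ = C ΔT = 3.99×10^8 × 1.325 = 5.28×10^8 J/m².

5.28×10^8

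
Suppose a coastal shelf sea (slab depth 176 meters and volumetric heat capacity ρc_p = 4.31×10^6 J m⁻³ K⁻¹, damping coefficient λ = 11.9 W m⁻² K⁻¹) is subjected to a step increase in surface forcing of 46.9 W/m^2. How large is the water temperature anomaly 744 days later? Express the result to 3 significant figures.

2.50 K

Areal heat capacity C = ρc_p × D = 4.31×10^6 × 176 = 7.59×10^8 J/(m^2 K).
τ = C / λ = 7.59×10^8 / 11.9 = 6.37×10^7 s.
Equilibrium anomaly ΔT_eq = F / λ = 46.9 / 11.9 = 3.94 K.
t = 744 days = 6.43×10^7 s, so t/τ = 1.01.
ΔT(t) = ΔT_eq (1 − e^(−t/τ)) = 3.94 × (1 − e^−1.01) = 2.50 K.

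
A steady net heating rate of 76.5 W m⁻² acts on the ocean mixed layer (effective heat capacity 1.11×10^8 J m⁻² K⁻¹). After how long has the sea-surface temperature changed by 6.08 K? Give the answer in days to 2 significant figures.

Areal heat capacity C = 1.11×10^8 J m⁻² K⁻¹ (given).
Time required: Δt = C ΔT / F = 1.11×10^8 × 6.08 / 76.5 = 8.82×10^6 s.
In days: 8.82×10^6 s / (86400 s/day) = 102 days.

100 days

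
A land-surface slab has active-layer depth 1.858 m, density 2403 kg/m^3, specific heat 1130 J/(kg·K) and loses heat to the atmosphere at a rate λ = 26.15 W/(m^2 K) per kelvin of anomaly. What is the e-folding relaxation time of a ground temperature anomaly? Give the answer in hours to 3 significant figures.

53.6 hours

Areal heat capacity C = ρ c_p D = 2403 × 1130 × 1.858 = 5.05×10^6 J/(m^2 K).
Relaxation time τ = C / λ = 5.05×10^6 / 26.15 = 1.93×10^5 s.
In hours: 1.93×10^5 s / (3600 s/hour) = 53.6 hours.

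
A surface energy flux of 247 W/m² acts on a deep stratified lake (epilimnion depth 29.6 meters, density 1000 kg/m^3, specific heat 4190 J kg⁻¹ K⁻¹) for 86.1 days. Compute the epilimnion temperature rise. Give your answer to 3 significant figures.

Areal heat capacity C = ρ c_p D = 1000 × 4190 × 29.6 = 1.24×10^8 J/(m^2 K).
Net heat input Q = F Δt = 247 × (86.1 days × 86400 s/day) = 1.84×10^9 J/m².
ΔT = Q / C = 1.84×10^9 / 1.24×10^8 = 14.8 K.

14.8 K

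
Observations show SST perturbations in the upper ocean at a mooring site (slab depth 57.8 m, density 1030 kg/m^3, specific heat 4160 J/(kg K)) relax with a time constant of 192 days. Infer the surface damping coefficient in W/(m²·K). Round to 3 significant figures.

Areal heat capacity C = ρ c_p D = 1030 × 4160 × 57.8 = 2.48×10^8 J m⁻² K⁻¹.
τ = 192 days = 1.66×10^7 s.
λ = C / τ = 2.48×10^8 / 1.66×10^7 = 14.9 W/(m²·K).

14.9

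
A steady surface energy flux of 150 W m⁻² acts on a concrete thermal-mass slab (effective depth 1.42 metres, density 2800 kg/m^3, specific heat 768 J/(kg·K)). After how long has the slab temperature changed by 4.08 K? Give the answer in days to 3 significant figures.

Areal heat capacity C = ρ c_p D = 2800 × 768 × 1.42 = 3.05×10^6 J m⁻² K⁻¹.
Time required: Δt = C ΔT / F = 3.05×10^6 × 4.08 / 150 = 83100 s.
In days: 83100 s / (86400 s/day) = 0.961 days.

0.961 days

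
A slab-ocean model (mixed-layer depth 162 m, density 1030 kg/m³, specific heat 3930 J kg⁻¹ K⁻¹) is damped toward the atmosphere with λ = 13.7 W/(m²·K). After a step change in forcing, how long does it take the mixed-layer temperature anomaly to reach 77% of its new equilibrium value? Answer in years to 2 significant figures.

Areal heat capacity C = ρ c_p D = 1030 × 3930 × 162 = 6.56×10^8 J/(m^2 K).
τ = C / λ = 6.56×10^8 / 13.7 = 4.79×10^7 s.
Fraction reached: 1 − e^(−t/τ) = 0.77 ⇒ t = −τ ln(1 − 0.77) = τ × 1.47.
t = 7.03×10^7 s = 2.23 years.

2.2 years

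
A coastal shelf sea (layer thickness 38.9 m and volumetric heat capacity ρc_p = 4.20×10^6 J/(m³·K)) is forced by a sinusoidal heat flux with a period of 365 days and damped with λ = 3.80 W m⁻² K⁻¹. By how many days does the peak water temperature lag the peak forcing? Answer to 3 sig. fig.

84.5 days

Areal heat capacity C = ρc_p × D = 4.20×10^6 × 38.9 = 1.63×10^8 J/(m²·K).
ω = 2π / 3.15×10^7 s = 1.99×10^-7 s⁻¹.
Phase lag φ = arctan(Cω/λ) = arctan(32.6/3.80) = 1.45 rad.
Time lag = φ / ω = 1.45 / 1.99×10^-7 = 7.30×10^6 s = 84.5 days.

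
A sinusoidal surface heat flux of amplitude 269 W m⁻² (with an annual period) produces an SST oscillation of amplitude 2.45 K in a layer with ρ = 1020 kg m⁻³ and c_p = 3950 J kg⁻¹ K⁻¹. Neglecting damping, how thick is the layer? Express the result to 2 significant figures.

140 m

ω = 2π / 3.15×10^7 s = 1.99×10^-7 s⁻¹.
Required C = F₀ / (A ω) = 269 / (2.45 × 1.99×10^-7) = 5.51×10^8 J/(m²·K).
D = C / (ρ c_p) = 5.51×10^8 / (1020 × 3950) = 137 m.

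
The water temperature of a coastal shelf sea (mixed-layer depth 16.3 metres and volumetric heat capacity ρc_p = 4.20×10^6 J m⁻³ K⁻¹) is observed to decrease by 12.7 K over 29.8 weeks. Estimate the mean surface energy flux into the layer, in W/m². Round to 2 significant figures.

Areal heat capacity C = ρc_p × D = 4.20×10^6 × 16.3 = 6.85×10^7 J/(m^2 K).
Required heat per unit area: Q = C ΔT = 6.85×10^7 × -12.7 = -8.69×10^8 J/m².
Flux F = Q / Δt = -8.69×10^8 / 1.80×10^7 s = -48.2 W/m².

-48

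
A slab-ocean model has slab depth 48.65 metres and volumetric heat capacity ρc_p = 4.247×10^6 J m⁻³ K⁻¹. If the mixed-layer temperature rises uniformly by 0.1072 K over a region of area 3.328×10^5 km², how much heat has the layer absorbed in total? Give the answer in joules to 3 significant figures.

Areal heat capacity C = ρc_p × D = 4.247×10^6 × 48.65 = 2.07×10^8 J m⁻² K⁻¹.
Heat per unit area: q = C ΔT = 2.07×10^8 × 0.1072 = 2.21×10^7 J/m².
Total heat: Q = q × A = 2.21×10^7 × (3.328×10^5 × 10⁶ m²) = 7.37×10^18 J.

7.37×10^18 J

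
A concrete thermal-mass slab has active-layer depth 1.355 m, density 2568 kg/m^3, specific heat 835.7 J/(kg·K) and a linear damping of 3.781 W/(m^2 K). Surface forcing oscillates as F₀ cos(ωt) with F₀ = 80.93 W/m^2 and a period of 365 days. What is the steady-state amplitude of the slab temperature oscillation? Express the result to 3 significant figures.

21.2 K

Areal heat capacity C = ρ c_p D = 2568 × 835.7 × 1.355 = 2.91×10^6 J/(m^2 K).
Angular frequency ω = 2π / T = 2π / 3.15×10^7 s = 1.99×10^-7 s⁻¹.
√((Cω)² + λ²) = √((0.579)² + 3.781²) = 3.83 W/(m²·K).
Amplitude A = F₀ / √((Cω)²+λ²) = 80.93 / 3.83 = 21.2 K.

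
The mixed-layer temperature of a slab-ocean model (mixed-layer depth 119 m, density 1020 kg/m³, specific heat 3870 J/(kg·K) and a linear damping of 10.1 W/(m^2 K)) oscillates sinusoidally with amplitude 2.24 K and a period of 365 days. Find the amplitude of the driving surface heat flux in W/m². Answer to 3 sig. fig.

211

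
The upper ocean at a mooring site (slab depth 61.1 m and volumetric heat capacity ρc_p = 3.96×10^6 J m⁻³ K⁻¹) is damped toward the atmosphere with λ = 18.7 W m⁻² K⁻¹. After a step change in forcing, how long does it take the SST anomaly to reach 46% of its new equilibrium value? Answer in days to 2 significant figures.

92 days

Areal heat capacity C = ρc_p × D = 3.96×10^6 × 61.1 = 2.42×10^8 J/(m^2 K).
τ = C / λ = 2.42×10^8 / 18.7 = 1.29×10^7 s.
Fraction reached: 1 − e^(−t/τ) = 0.46 ⇒ t = −τ ln(1 − 0.46) = τ × 0.616.
t = 7.97×10^6 s = 92.3 days.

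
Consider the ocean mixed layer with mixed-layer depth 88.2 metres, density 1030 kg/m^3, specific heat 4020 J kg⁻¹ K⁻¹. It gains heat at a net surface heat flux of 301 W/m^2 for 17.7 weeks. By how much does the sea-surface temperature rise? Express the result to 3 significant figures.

8.82 K

Areal heat capacity C = ρ c_p D = 1030 × 4020 × 88.2 = 3.65×10^8 J/(m^2 K).
Net heat input Q = F Δt = 301 × (17.7 weeks × 6.048×10^5 s/week) = 3.22×10^9 J/m².
ΔT = Q / C = 3.22×10^9 / 3.65×10^8 = 8.82 K.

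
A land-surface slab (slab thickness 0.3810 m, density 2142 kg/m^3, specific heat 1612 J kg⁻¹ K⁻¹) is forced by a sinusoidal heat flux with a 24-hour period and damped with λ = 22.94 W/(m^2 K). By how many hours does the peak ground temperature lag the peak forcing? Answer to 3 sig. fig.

Areal heat capacity C = ρ c_p D = 2142 × 1612 × 0.3810 = 1.32×10^6 J/(m^2 K).
ω = 2π / 86400 s = 7.27×10^-5 s⁻¹.
Phase lag φ = arctan(Cω/λ) = arctan(95.7/22.94) = 1.34 rad.
Time lag = φ / ω = 1.34 / 7.27×10^-5 = 18400 s = 5.10 hours.

5.10 hours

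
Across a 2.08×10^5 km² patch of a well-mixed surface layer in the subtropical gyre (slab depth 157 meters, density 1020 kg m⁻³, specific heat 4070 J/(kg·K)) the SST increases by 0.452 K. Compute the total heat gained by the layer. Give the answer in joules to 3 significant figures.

6.13×10^19 J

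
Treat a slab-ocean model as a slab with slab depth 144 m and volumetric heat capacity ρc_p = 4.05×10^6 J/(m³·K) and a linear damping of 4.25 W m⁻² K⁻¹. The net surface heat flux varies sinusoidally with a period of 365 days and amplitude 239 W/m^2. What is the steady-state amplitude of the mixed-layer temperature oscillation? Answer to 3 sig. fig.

2.06 K

Areal heat capacity C = ρc_p × D = 4.05×10^6 × 144 = 5.83×10^8 J/(m²·K).
Angular frequency ω = 2π / T = 2π / 3.15×10^7 s = 1.99×10^-7 s⁻¹.
√((Cω)² + λ²) = √((116)² + 4.25²) = 116 W/(m²·K).
Amplitude A = F₀ / √((Cω)²+λ²) = 239 / 116 = 2.06 K.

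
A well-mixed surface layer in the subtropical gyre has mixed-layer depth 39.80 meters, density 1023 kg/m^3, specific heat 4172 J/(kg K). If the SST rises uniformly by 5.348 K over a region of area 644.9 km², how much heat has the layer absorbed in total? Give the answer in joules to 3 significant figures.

5.86×10^17 J

Areal heat capacity C = ρ c_p D = 1023 × 4172 × 39.80 = 1.70×10^8 J/(m^2 K).
Heat per unit area: q = C ΔT = 1.70×10^8 × 5.348 = 9.08×10^8 J/m².
Total heat: Q = q × A = 9.08×10^8 × (644.9 × 10⁶ m²) = 5.86×10^17 J.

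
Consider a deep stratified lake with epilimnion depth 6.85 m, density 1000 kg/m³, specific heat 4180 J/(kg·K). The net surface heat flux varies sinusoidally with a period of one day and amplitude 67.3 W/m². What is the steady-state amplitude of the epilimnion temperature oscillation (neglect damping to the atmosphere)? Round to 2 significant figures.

0.032 K

Areal heat capacity C = ρ c_p D = 1000 × 4180 × 6.85 = 2.86×10^7 J/(m^2 K).
Angular frequency ω = 2π / T = 2π / 86400 s = 7.27×10^-5 s⁻¹.
Cω = 2.86×10^7 × 7.27×10^-5 = 2080 W/(m²·K).
Amplitude A = F₀ / (Cω) = 67.3 / 2080 = 0.0323 K.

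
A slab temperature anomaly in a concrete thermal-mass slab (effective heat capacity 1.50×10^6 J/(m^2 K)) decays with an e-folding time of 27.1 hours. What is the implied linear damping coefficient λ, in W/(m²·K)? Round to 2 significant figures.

15

Areal heat capacity C = 1.50×10^6 J/(m^2 K) (given).
τ = 27.1 hours = 97600 s.
λ = C / τ = 1.50×10^6 / 97600 = 15.4 W/(m²·K).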